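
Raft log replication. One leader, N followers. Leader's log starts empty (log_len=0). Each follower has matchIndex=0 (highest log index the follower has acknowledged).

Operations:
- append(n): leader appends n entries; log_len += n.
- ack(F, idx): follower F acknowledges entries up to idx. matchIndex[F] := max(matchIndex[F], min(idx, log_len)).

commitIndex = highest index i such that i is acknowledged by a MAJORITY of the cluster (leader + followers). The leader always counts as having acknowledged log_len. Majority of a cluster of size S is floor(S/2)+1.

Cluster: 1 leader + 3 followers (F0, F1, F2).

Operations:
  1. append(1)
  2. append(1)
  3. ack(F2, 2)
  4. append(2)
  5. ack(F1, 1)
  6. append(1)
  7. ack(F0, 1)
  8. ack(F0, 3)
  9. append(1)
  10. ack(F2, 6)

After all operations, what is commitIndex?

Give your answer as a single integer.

Op 1: append 1 -> log_len=1
Op 2: append 1 -> log_len=2
Op 3: F2 acks idx 2 -> match: F0=0 F1=0 F2=2; commitIndex=0
Op 4: append 2 -> log_len=4
Op 5: F1 acks idx 1 -> match: F0=0 F1=1 F2=2; commitIndex=1
Op 6: append 1 -> log_len=5
Op 7: F0 acks idx 1 -> match: F0=1 F1=1 F2=2; commitIndex=1
Op 8: F0 acks idx 3 -> match: F0=3 F1=1 F2=2; commitIndex=2
Op 9: append 1 -> log_len=6
Op 10: F2 acks idx 6 -> match: F0=3 F1=1 F2=6; commitIndex=3

Answer: 3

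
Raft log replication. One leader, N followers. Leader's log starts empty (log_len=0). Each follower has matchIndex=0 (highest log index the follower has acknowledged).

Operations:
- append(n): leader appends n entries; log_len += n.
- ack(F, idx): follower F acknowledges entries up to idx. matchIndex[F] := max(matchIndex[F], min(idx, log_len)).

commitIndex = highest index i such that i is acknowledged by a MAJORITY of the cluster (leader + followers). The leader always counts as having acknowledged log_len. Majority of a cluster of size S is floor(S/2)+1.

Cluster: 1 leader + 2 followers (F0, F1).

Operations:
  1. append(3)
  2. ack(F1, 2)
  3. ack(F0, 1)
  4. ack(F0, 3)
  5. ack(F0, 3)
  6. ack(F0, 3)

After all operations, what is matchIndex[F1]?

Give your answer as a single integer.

Answer: 2

Derivation:
Op 1: append 3 -> log_len=3
Op 2: F1 acks idx 2 -> match: F0=0 F1=2; commitIndex=2
Op 3: F0 acks idx 1 -> match: F0=1 F1=2; commitIndex=2
Op 4: F0 acks idx 3 -> match: F0=3 F1=2; commitIndex=3
Op 5: F0 acks idx 3 -> match: F0=3 F1=2; commitIndex=3
Op 6: F0 acks idx 3 -> match: F0=3 F1=2; commitIndex=3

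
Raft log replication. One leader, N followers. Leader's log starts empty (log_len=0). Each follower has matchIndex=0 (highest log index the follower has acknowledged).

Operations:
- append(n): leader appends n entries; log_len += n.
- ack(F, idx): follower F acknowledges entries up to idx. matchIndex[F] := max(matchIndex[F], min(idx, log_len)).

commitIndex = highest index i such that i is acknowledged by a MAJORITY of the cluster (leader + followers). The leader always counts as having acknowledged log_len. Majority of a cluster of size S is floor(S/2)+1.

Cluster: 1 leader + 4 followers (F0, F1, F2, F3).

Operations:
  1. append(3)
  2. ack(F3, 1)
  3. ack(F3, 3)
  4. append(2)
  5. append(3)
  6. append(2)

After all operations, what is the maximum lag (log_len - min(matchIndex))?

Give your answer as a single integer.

Op 1: append 3 -> log_len=3
Op 2: F3 acks idx 1 -> match: F0=0 F1=0 F2=0 F3=1; commitIndex=0
Op 3: F3 acks idx 3 -> match: F0=0 F1=0 F2=0 F3=3; commitIndex=0
Op 4: append 2 -> log_len=5
Op 5: append 3 -> log_len=8
Op 6: append 2 -> log_len=10

Answer: 10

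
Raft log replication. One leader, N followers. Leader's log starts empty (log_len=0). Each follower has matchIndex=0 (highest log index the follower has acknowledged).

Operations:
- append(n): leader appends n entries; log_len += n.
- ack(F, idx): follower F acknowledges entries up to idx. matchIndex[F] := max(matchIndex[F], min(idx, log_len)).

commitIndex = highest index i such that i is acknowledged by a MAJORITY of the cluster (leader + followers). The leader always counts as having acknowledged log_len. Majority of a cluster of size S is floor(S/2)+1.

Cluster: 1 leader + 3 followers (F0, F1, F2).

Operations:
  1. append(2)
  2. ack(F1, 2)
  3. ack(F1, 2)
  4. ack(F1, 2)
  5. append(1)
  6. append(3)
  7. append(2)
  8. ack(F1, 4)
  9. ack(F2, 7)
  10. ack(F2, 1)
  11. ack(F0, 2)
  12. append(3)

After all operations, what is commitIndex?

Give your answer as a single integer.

Answer: 4

Derivation:
Op 1: append 2 -> log_len=2
Op 2: F1 acks idx 2 -> match: F0=0 F1=2 F2=0; commitIndex=0
Op 3: F1 acks idx 2 -> match: F0=0 F1=2 F2=0; commitIndex=0
Op 4: F1 acks idx 2 -> match: F0=0 F1=2 F2=0; commitIndex=0
Op 5: append 1 -> log_len=3
Op 6: append 3 -> log_len=6
Op 7: append 2 -> log_len=8
Op 8: F1 acks idx 4 -> match: F0=0 F1=4 F2=0; commitIndex=0
Op 9: F2 acks idx 7 -> match: F0=0 F1=4 F2=7; commitIndex=4
Op 10: F2 acks idx 1 -> match: F0=0 F1=4 F2=7; commitIndex=4
Op 11: F0 acks idx 2 -> match: F0=2 F1=4 F2=7; commitIndex=4
Op 12: append 3 -> log_len=11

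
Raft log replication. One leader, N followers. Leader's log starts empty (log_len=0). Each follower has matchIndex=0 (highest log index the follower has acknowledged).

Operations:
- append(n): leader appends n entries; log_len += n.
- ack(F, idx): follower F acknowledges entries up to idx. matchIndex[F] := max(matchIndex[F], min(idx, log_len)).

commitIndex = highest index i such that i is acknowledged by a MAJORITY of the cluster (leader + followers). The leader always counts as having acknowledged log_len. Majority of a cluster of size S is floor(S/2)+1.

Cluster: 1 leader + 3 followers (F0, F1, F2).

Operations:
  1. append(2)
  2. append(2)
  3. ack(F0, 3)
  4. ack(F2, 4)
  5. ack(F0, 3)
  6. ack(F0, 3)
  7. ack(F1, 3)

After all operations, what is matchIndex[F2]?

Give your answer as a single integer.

Op 1: append 2 -> log_len=2
Op 2: append 2 -> log_len=4
Op 3: F0 acks idx 3 -> match: F0=3 F1=0 F2=0; commitIndex=0
Op 4: F2 acks idx 4 -> match: F0=3 F1=0 F2=4; commitIndex=3
Op 5: F0 acks idx 3 -> match: F0=3 F1=0 F2=4; commitIndex=3
Op 6: F0 acks idx 3 -> match: F0=3 F1=0 F2=4; commitIndex=3
Op 7: F1 acks idx 3 -> match: F0=3 F1=3 F2=4; commitIndex=3

Answer: 4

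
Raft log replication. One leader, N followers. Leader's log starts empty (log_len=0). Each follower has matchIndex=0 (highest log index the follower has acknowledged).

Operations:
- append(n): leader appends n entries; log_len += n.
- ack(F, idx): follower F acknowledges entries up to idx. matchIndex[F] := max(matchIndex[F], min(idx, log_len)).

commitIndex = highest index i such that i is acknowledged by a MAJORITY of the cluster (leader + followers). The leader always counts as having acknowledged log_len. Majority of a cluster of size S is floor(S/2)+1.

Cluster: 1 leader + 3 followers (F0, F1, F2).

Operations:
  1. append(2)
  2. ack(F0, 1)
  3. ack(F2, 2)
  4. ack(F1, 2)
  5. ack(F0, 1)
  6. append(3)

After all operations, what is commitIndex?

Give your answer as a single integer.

Op 1: append 2 -> log_len=2
Op 2: F0 acks idx 1 -> match: F0=1 F1=0 F2=0; commitIndex=0
Op 3: F2 acks idx 2 -> match: F0=1 F1=0 F2=2; commitIndex=1
Op 4: F1 acks idx 2 -> match: F0=1 F1=2 F2=2; commitIndex=2
Op 5: F0 acks idx 1 -> match: F0=1 F1=2 F2=2; commitIndex=2
Op 6: append 3 -> log_len=5

Answer: 2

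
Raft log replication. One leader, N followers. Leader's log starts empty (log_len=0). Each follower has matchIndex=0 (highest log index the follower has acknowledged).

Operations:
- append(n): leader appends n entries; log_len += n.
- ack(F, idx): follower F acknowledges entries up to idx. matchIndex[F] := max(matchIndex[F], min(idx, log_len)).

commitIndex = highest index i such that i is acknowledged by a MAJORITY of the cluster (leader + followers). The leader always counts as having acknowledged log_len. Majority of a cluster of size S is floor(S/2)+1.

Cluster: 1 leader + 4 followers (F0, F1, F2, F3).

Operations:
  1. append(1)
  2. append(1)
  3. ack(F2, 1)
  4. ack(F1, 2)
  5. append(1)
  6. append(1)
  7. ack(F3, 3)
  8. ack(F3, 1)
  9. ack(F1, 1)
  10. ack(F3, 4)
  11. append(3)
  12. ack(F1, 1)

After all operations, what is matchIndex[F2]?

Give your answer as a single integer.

Answer: 1

Derivation:
Op 1: append 1 -> log_len=1
Op 2: append 1 -> log_len=2
Op 3: F2 acks idx 1 -> match: F0=0 F1=0 F2=1 F3=0; commitIndex=0
Op 4: F1 acks idx 2 -> match: F0=0 F1=2 F2=1 F3=0; commitIndex=1
Op 5: append 1 -> log_len=3
Op 6: append 1 -> log_len=4
Op 7: F3 acks idx 3 -> match: F0=0 F1=2 F2=1 F3=3; commitIndex=2
Op 8: F3 acks idx 1 -> match: F0=0 F1=2 F2=1 F3=3; commitIndex=2
Op 9: F1 acks idx 1 -> match: F0=0 F1=2 F2=1 F3=3; commitIndex=2
Op 10: F3 acks idx 4 -> match: F0=0 F1=2 F2=1 F3=4; commitIndex=2
Op 11: append 3 -> log_len=7
Op 12: F1 acks idx 1 -> match: F0=0 F1=2 F2=1 F3=4; commitIndex=2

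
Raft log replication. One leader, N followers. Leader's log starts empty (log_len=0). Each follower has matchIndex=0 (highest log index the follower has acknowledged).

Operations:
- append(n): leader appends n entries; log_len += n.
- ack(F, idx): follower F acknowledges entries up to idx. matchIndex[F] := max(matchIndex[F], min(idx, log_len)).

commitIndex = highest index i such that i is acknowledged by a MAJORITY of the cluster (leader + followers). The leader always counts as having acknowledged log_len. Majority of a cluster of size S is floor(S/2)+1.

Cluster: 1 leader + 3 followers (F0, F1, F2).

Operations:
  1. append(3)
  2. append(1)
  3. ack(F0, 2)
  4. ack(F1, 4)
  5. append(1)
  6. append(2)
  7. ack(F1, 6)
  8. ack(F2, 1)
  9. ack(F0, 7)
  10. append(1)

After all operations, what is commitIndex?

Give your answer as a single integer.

Op 1: append 3 -> log_len=3
Op 2: append 1 -> log_len=4
Op 3: F0 acks idx 2 -> match: F0=2 F1=0 F2=0; commitIndex=0
Op 4: F1 acks idx 4 -> match: F0=2 F1=4 F2=0; commitIndex=2
Op 5: append 1 -> log_len=5
Op 6: append 2 -> log_len=7
Op 7: F1 acks idx 6 -> match: F0=2 F1=6 F2=0; commitIndex=2
Op 8: F2 acks idx 1 -> match: F0=2 F1=6 F2=1; commitIndex=2
Op 9: F0 acks idx 7 -> match: F0=7 F1=6 F2=1; commitIndex=6
Op 10: append 1 -> log_len=8

Answer: 6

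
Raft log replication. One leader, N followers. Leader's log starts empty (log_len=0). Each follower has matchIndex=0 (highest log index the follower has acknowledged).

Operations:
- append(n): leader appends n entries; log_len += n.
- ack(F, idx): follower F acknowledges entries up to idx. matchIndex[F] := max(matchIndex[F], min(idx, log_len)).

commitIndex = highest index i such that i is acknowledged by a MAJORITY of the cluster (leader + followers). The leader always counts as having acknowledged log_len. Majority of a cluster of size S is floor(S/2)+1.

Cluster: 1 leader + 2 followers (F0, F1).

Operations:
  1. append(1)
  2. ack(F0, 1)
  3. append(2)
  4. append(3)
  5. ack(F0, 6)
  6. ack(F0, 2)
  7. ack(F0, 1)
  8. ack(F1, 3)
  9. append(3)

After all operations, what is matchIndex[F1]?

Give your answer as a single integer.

Op 1: append 1 -> log_len=1
Op 2: F0 acks idx 1 -> match: F0=1 F1=0; commitIndex=1
Op 3: append 2 -> log_len=3
Op 4: append 3 -> log_len=6
Op 5: F0 acks idx 6 -> match: F0=6 F1=0; commitIndex=6
Op 6: F0 acks idx 2 -> match: F0=6 F1=0; commitIndex=6
Op 7: F0 acks idx 1 -> match: F0=6 F1=0; commitIndex=6
Op 8: F1 acks idx 3 -> match: F0=6 F1=3; commitIndex=6
Op 9: append 3 -> log_len=9

Answer: 3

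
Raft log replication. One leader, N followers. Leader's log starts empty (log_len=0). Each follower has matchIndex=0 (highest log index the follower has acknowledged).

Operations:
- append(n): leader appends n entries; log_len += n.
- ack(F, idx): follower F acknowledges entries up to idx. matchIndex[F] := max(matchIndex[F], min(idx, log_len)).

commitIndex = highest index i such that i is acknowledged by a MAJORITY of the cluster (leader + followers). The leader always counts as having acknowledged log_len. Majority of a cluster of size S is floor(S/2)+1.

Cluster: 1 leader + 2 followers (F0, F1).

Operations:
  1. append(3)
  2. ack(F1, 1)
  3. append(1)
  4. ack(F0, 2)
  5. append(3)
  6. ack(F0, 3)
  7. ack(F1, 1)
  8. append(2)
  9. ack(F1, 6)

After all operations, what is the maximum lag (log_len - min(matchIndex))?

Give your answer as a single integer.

Answer: 6

Derivation:
Op 1: append 3 -> log_len=3
Op 2: F1 acks idx 1 -> match: F0=0 F1=1; commitIndex=1
Op 3: append 1 -> log_len=4
Op 4: F0 acks idx 2 -> match: F0=2 F1=1; commitIndex=2
Op 5: append 3 -> log_len=7
Op 6: F0 acks idx 3 -> match: F0=3 F1=1; commitIndex=3
Op 7: F1 acks idx 1 -> match: F0=3 F1=1; commitIndex=3
Op 8: append 2 -> log_len=9
Op 9: F1 acks idx 6 -> match: F0=3 F1=6; commitIndex=6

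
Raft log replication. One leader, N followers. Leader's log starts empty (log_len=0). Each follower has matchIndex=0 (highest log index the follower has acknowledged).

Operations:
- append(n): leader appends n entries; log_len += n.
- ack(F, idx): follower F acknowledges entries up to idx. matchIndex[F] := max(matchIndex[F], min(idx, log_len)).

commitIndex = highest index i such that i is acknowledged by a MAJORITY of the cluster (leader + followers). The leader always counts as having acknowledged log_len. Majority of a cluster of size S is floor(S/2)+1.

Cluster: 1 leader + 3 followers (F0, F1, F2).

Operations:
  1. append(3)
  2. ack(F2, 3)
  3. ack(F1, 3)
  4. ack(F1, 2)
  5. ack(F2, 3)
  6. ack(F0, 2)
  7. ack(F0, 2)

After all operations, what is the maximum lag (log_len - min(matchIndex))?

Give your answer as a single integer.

Answer: 1

Derivation:
Op 1: append 3 -> log_len=3
Op 2: F2 acks idx 3 -> match: F0=0 F1=0 F2=3; commitIndex=0
Op 3: F1 acks idx 3 -> match: F0=0 F1=3 F2=3; commitIndex=3
Op 4: F1 acks idx 2 -> match: F0=0 F1=3 F2=3; commitIndex=3
Op 5: F2 acks idx 3 -> match: F0=0 F1=3 F2=3; commitIndex=3
Op 6: F0 acks idx 2 -> match: F0=2 F1=3 F2=3; commitIndex=3
Op 7: F0 acks idx 2 -> match: F0=2 F1=3 F2=3; commitIndex=3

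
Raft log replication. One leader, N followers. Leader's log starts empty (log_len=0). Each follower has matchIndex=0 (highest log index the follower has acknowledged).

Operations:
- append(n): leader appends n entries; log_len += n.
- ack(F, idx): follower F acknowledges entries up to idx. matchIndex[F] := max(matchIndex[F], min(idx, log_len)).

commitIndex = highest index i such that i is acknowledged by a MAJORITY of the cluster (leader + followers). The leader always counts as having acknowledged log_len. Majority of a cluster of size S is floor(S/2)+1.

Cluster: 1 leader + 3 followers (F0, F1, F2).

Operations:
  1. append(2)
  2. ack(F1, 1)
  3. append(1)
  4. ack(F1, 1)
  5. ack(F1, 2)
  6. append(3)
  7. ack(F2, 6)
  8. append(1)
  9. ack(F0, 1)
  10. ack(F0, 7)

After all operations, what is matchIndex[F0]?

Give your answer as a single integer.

Answer: 7

Derivation:
Op 1: append 2 -> log_len=2
Op 2: F1 acks idx 1 -> match: F0=0 F1=1 F2=0; commitIndex=0
Op 3: append 1 -> log_len=3
Op 4: F1 acks idx 1 -> match: F0=0 F1=1 F2=0; commitIndex=0
Op 5: F1 acks idx 2 -> match: F0=0 F1=2 F2=0; commitIndex=0
Op 6: append 3 -> log_len=6
Op 7: F2 acks idx 6 -> match: F0=0 F1=2 F2=6; commitIndex=2
Op 8: append 1 -> log_len=7
Op 9: F0 acks idx 1 -> match: F0=1 F1=2 F2=6; commitIndex=2
Op 10: F0 acks idx 7 -> match: F0=7 F1=2 F2=6; commitIndex=6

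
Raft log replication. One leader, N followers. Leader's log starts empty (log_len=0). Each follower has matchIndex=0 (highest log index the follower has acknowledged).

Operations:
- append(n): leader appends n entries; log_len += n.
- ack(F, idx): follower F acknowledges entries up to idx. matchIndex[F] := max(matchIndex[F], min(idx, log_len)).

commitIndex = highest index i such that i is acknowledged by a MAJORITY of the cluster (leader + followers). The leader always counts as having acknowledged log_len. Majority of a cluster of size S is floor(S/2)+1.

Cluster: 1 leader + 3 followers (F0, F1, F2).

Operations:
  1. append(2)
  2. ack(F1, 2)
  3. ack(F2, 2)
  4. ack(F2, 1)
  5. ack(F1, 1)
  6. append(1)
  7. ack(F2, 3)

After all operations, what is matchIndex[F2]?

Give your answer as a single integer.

Answer: 3

Derivation:
Op 1: append 2 -> log_len=2
Op 2: F1 acks idx 2 -> match: F0=0 F1=2 F2=0; commitIndex=0
Op 3: F2 acks idx 2 -> match: F0=0 F1=2 F2=2; commitIndex=2
Op 4: F2 acks idx 1 -> match: F0=0 F1=2 F2=2; commitIndex=2
Op 5: F1 acks idx 1 -> match: F0=0 F1=2 F2=2; commitIndex=2
Op 6: append 1 -> log_len=3
Op 7: F2 acks idx 3 -> match: F0=0 F1=2 F2=3; commitIndex=2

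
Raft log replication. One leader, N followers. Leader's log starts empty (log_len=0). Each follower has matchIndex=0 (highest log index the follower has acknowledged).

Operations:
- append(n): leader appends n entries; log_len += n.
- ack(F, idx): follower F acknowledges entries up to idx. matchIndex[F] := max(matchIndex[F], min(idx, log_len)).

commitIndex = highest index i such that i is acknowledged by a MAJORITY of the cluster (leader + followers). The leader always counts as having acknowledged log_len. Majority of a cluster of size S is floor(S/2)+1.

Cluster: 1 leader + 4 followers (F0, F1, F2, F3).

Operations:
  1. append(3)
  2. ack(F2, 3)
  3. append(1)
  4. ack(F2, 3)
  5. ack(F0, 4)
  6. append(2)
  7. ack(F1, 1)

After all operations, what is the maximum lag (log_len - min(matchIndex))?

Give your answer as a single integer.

Op 1: append 3 -> log_len=3
Op 2: F2 acks idx 3 -> match: F0=0 F1=0 F2=3 F3=0; commitIndex=0
Op 3: append 1 -> log_len=4
Op 4: F2 acks idx 3 -> match: F0=0 F1=0 F2=3 F3=0; commitIndex=0
Op 5: F0 acks idx 4 -> match: F0=4 F1=0 F2=3 F3=0; commitIndex=3
Op 6: append 2 -> log_len=6
Op 7: F1 acks idx 1 -> match: F0=4 F1=1 F2=3 F3=0; commitIndex=3

Answer: 6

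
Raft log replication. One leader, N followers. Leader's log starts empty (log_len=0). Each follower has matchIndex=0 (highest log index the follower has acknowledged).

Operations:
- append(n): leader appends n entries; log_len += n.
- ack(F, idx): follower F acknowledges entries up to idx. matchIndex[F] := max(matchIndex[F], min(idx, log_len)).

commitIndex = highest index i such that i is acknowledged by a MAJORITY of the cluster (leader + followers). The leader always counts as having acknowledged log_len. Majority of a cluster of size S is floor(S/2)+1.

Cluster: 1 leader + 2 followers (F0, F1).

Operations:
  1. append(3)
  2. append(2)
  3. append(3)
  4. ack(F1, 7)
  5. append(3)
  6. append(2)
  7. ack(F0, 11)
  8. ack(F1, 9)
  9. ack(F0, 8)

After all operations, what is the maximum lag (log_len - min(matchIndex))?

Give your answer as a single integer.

Answer: 4

Derivation:
Op 1: append 3 -> log_len=3
Op 2: append 2 -> log_len=5
Op 3: append 3 -> log_len=8
Op 4: F1 acks idx 7 -> match: F0=0 F1=7; commitIndex=7
Op 5: append 3 -> log_len=11
Op 6: append 2 -> log_len=13
Op 7: F0 acks idx 11 -> match: F0=11 F1=7; commitIndex=11
Op 8: F1 acks idx 9 -> match: F0=11 F1=9; commitIndex=11
Op 9: F0 acks idx 8 -> match: F0=11 F1=9; commitIndex=11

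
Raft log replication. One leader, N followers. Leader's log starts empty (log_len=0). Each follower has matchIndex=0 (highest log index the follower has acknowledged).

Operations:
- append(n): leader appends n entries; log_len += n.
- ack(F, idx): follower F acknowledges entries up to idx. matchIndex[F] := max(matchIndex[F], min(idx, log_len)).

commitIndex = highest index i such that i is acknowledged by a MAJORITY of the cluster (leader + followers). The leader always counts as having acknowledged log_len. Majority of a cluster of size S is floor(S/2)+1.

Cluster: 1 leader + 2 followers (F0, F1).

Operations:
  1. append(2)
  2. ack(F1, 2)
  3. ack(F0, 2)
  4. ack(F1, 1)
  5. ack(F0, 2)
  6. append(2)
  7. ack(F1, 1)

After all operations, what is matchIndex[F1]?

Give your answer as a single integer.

Op 1: append 2 -> log_len=2
Op 2: F1 acks idx 2 -> match: F0=0 F1=2; commitIndex=2
Op 3: F0 acks idx 2 -> match: F0=2 F1=2; commitIndex=2
Op 4: F1 acks idx 1 -> match: F0=2 F1=2; commitIndex=2
Op 5: F0 acks idx 2 -> match: F0=2 F1=2; commitIndex=2
Op 6: append 2 -> log_len=4
Op 7: F1 acks idx 1 -> match: F0=2 F1=2; commitIndex=2

Answer: 2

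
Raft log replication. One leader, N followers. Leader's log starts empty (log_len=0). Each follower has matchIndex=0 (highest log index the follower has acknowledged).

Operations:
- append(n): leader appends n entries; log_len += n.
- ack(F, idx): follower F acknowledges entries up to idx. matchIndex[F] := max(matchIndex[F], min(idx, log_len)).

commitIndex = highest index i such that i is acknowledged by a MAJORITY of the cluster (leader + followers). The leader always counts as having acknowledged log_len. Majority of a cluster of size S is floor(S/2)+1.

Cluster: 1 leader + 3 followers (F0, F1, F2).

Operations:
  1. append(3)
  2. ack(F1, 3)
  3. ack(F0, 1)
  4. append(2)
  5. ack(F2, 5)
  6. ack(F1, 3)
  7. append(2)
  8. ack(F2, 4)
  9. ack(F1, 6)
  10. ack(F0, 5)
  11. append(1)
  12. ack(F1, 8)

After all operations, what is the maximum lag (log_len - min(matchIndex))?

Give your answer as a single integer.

Op 1: append 3 -> log_len=3
Op 2: F1 acks idx 3 -> match: F0=0 F1=3 F2=0; commitIndex=0
Op 3: F0 acks idx 1 -> match: F0=1 F1=3 F2=0; commitIndex=1
Op 4: append 2 -> log_len=5
Op 5: F2 acks idx 5 -> match: F0=1 F1=3 F2=5; commitIndex=3
Op 6: F1 acks idx 3 -> match: F0=1 F1=3 F2=5; commitIndex=3
Op 7: append 2 -> log_len=7
Op 8: F2 acks idx 4 -> match: F0=1 F1=3 F2=5; commitIndex=3
Op 9: F1 acks idx 6 -> match: F0=1 F1=6 F2=5; commitIndex=5
Op 10: F0 acks idx 5 -> match: F0=5 F1=6 F2=5; commitIndex=5
Op 11: append 1 -> log_len=8
Op 12: F1 acks idx 8 -> match: F0=5 F1=8 F2=5; commitIndex=5

Answer: 3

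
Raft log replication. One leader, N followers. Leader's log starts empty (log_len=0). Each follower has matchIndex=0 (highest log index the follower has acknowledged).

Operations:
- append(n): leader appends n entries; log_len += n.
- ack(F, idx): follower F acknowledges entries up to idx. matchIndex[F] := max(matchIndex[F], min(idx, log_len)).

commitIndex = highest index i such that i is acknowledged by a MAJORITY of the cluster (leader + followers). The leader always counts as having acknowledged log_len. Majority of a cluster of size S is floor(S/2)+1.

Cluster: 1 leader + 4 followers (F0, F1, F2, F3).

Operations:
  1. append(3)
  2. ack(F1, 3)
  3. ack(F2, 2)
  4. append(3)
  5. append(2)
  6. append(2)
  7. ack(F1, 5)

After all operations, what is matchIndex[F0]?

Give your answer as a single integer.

Op 1: append 3 -> log_len=3
Op 2: F1 acks idx 3 -> match: F0=0 F1=3 F2=0 F3=0; commitIndex=0
Op 3: F2 acks idx 2 -> match: F0=0 F1=3 F2=2 F3=0; commitIndex=2
Op 4: append 3 -> log_len=6
Op 5: append 2 -> log_len=8
Op 6: append 2 -> log_len=10
Op 7: F1 acks idx 5 -> match: F0=0 F1=5 F2=2 F3=0; commitIndex=2

Answer: 0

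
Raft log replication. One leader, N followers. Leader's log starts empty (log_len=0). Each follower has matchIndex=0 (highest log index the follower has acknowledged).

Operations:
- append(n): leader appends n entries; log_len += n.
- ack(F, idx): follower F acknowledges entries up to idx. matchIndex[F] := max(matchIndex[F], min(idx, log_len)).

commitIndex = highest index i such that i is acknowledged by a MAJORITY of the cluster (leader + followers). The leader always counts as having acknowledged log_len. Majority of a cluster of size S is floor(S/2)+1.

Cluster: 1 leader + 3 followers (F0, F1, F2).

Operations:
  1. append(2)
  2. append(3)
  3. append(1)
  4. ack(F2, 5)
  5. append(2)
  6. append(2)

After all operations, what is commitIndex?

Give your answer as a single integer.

Answer: 0

Derivation:
Op 1: append 2 -> log_len=2
Op 2: append 3 -> log_len=5
Op 3: append 1 -> log_len=6
Op 4: F2 acks idx 5 -> match: F0=0 F1=0 F2=5; commitIndex=0
Op 5: append 2 -> log_len=8
Op 6: append 2 -> log_len=10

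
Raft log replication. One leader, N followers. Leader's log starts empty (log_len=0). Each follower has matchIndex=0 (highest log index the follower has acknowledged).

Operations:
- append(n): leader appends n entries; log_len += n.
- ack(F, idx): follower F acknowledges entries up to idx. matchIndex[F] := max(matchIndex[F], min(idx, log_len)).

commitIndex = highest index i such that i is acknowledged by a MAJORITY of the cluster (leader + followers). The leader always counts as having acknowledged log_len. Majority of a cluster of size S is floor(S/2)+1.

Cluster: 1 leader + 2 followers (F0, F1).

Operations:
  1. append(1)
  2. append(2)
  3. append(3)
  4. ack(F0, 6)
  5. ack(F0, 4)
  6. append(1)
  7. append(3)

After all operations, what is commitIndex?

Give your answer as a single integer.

Op 1: append 1 -> log_len=1
Op 2: append 2 -> log_len=3
Op 3: append 3 -> log_len=6
Op 4: F0 acks idx 6 -> match: F0=6 F1=0; commitIndex=6
Op 5: F0 acks idx 4 -> match: F0=6 F1=0; commitIndex=6
Op 6: append 1 -> log_len=7
Op 7: append 3 -> log_len=10

Answer: 6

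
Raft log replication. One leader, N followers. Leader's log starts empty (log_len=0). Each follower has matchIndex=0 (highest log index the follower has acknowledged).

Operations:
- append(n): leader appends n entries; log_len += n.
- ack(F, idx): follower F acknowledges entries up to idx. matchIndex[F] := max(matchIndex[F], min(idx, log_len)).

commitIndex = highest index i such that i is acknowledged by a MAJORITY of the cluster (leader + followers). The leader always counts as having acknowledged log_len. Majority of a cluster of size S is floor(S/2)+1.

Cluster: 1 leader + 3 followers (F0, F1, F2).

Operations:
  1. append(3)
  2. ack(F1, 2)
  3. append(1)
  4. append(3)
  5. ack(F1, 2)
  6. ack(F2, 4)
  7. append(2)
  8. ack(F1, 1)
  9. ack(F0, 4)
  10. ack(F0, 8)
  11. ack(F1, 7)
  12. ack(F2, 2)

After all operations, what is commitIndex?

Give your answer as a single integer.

Op 1: append 3 -> log_len=3
Op 2: F1 acks idx 2 -> match: F0=0 F1=2 F2=0; commitIndex=0
Op 3: append 1 -> log_len=4
Op 4: append 3 -> log_len=7
Op 5: F1 acks idx 2 -> match: F0=0 F1=2 F2=0; commitIndex=0
Op 6: F2 acks idx 4 -> match: F0=0 F1=2 F2=4; commitIndex=2
Op 7: append 2 -> log_len=9
Op 8: F1 acks idx 1 -> match: F0=0 F1=2 F2=4; commitIndex=2
Op 9: F0 acks idx 4 -> match: F0=4 F1=2 F2=4; commitIndex=4
Op 10: F0 acks idx 8 -> match: F0=8 F1=2 F2=4; commitIndex=4
Op 11: F1 acks idx 7 -> match: F0=8 F1=7 F2=4; commitIndex=7
Op 12: F2 acks idx 2 -> match: F0=8 F1=7 F2=4; commitIndex=7

Answer: 7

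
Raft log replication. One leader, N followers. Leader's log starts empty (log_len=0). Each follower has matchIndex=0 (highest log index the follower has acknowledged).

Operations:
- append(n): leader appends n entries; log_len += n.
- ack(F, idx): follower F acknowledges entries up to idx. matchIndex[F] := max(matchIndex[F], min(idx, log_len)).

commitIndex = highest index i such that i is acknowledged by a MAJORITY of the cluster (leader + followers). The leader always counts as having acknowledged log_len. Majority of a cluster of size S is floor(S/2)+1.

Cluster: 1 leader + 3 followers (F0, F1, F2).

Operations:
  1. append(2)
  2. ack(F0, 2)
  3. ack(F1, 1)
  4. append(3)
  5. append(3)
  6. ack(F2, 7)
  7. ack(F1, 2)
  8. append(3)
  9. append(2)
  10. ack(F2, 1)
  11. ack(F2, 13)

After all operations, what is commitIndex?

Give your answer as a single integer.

Op 1: append 2 -> log_len=2
Op 2: F0 acks idx 2 -> match: F0=2 F1=0 F2=0; commitIndex=0
Op 3: F1 acks idx 1 -> match: F0=2 F1=1 F2=0; commitIndex=1
Op 4: append 3 -> log_len=5
Op 5: append 3 -> log_len=8
Op 6: F2 acks idx 7 -> match: F0=2 F1=1 F2=7; commitIndex=2
Op 7: F1 acks idx 2 -> match: F0=2 F1=2 F2=7; commitIndex=2
Op 8: append 3 -> log_len=11
Op 9: append 2 -> log_len=13
Op 10: F2 acks idx 1 -> match: F0=2 F1=2 F2=7; commitIndex=2
Op 11: F2 acks idx 13 -> match: F0=2 F1=2 F2=13; commitIndex=2

Answer: 2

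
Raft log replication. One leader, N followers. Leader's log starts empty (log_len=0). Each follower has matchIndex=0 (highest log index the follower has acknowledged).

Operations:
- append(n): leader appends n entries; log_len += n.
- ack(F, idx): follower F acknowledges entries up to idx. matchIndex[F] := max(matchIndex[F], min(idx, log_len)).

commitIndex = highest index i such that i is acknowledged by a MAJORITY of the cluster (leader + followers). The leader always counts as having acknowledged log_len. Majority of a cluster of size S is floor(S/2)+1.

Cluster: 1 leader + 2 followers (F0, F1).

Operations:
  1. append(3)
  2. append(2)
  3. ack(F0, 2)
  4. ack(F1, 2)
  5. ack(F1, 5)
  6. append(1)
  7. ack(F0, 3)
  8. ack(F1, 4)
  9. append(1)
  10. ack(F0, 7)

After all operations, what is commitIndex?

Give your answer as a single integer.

Answer: 7

Derivation:
Op 1: append 3 -> log_len=3
Op 2: append 2 -> log_len=5
Op 3: F0 acks idx 2 -> match: F0=2 F1=0; commitIndex=2
Op 4: F1 acks idx 2 -> match: F0=2 F1=2; commitIndex=2
Op 5: F1 acks idx 5 -> match: F0=2 F1=5; commitIndex=5
Op 6: append 1 -> log_len=6
Op 7: F0 acks idx 3 -> match: F0=3 F1=5; commitIndex=5
Op 8: F1 acks idx 4 -> match: F0=3 F1=5; commitIndex=5
Op 9: append 1 -> log_len=7
Op 10: F0 acks idx 7 -> match: F0=7 F1=5; commitIndex=7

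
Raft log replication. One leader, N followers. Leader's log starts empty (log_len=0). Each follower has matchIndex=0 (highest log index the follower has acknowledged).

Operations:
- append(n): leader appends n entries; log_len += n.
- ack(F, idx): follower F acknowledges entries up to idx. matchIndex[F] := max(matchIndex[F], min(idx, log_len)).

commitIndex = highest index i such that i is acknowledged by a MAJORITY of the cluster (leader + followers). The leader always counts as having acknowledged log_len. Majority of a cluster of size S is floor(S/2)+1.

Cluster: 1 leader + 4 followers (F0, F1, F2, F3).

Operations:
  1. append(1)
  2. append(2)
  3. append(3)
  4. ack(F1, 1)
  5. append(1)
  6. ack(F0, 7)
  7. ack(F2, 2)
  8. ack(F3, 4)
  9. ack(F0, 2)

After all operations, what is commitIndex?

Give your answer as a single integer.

Answer: 4

Derivation:
Op 1: append 1 -> log_len=1
Op 2: append 2 -> log_len=3
Op 3: append 3 -> log_len=6
Op 4: F1 acks idx 1 -> match: F0=0 F1=1 F2=0 F3=0; commitIndex=0
Op 5: append 1 -> log_len=7
Op 6: F0 acks idx 7 -> match: F0=7 F1=1 F2=0 F3=0; commitIndex=1
Op 7: F2 acks idx 2 -> match: F0=7 F1=1 F2=2 F3=0; commitIndex=2
Op 8: F3 acks idx 4 -> match: F0=7 F1=1 F2=2 F3=4; commitIndex=4
Op 9: F0 acks idx 2 -> match: F0=7 F1=1 F2=2 F3=4; commitIndex=4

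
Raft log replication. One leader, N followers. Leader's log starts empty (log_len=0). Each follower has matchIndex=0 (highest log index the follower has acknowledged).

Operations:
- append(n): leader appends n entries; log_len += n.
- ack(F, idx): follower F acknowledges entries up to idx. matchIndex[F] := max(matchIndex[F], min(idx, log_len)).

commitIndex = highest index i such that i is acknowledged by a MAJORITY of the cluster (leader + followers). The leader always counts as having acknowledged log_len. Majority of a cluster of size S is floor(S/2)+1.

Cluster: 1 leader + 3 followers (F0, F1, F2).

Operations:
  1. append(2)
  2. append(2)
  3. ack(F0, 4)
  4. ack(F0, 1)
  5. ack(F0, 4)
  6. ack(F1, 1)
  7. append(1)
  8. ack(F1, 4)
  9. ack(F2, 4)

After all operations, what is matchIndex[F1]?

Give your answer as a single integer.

Op 1: append 2 -> log_len=2
Op 2: append 2 -> log_len=4
Op 3: F0 acks idx 4 -> match: F0=4 F1=0 F2=0; commitIndex=0
Op 4: F0 acks idx 1 -> match: F0=4 F1=0 F2=0; commitIndex=0
Op 5: F0 acks idx 4 -> match: F0=4 F1=0 F2=0; commitIndex=0
Op 6: F1 acks idx 1 -> match: F0=4 F1=1 F2=0; commitIndex=1
Op 7: append 1 -> log_len=5
Op 8: F1 acks idx 4 -> match: F0=4 F1=4 F2=0; commitIndex=4
Op 9: F2 acks idx 4 -> match: F0=4 F1=4 F2=4; commitIndex=4

Answer: 4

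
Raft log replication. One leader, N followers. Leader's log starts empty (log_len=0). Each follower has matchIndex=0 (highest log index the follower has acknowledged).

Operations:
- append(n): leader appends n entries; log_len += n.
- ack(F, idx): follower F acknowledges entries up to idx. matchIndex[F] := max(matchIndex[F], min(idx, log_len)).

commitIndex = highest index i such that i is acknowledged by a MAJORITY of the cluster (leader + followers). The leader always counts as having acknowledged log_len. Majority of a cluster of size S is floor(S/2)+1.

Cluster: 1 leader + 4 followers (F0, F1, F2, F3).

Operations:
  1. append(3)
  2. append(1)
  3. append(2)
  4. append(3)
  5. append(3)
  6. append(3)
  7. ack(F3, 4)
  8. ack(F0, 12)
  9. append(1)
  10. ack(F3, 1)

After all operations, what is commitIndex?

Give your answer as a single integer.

Op 1: append 3 -> log_len=3
Op 2: append 1 -> log_len=4
Op 3: append 2 -> log_len=6
Op 4: append 3 -> log_len=9
Op 5: append 3 -> log_len=12
Op 6: append 3 -> log_len=15
Op 7: F3 acks idx 4 -> match: F0=0 F1=0 F2=0 F3=4; commitIndex=0
Op 8: F0 acks idx 12 -> match: F0=12 F1=0 F2=0 F3=4; commitIndex=4
Op 9: append 1 -> log_len=16
Op 10: F3 acks idx 1 -> match: F0=12 F1=0 F2=0 F3=4; commitIndex=4

Answer: 4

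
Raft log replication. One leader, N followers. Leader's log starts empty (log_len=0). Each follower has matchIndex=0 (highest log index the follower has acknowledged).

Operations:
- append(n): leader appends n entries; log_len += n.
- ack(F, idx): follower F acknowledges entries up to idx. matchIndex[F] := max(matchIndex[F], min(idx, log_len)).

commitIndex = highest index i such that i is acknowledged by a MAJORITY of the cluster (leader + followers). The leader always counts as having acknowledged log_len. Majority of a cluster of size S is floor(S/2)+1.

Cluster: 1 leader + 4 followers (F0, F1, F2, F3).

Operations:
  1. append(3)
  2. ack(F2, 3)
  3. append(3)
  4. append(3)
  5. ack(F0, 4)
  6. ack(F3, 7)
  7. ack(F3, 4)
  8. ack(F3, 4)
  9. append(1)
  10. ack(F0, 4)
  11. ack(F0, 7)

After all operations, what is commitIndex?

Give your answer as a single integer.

Answer: 7

Derivation:
Op 1: append 3 -> log_len=3
Op 2: F2 acks idx 3 -> match: F0=0 F1=0 F2=3 F3=0; commitIndex=0
Op 3: append 3 -> log_len=6
Op 4: append 3 -> log_len=9
Op 5: F0 acks idx 4 -> match: F0=4 F1=0 F2=3 F3=0; commitIndex=3
Op 6: F3 acks idx 7 -> match: F0=4 F1=0 F2=3 F3=7; commitIndex=4
Op 7: F3 acks idx 4 -> match: F0=4 F1=0 F2=3 F3=7; commitIndex=4
Op 8: F3 acks idx 4 -> match: F0=4 F1=0 F2=3 F3=7; commitIndex=4
Op 9: append 1 -> log_len=10
Op 10: F0 acks idx 4 -> match: F0=4 F1=0 F2=3 F3=7; commitIndex=4
Op 11: F0 acks idx 7 -> match: F0=7 F1=0 F2=3 F3=7; commitIndex=7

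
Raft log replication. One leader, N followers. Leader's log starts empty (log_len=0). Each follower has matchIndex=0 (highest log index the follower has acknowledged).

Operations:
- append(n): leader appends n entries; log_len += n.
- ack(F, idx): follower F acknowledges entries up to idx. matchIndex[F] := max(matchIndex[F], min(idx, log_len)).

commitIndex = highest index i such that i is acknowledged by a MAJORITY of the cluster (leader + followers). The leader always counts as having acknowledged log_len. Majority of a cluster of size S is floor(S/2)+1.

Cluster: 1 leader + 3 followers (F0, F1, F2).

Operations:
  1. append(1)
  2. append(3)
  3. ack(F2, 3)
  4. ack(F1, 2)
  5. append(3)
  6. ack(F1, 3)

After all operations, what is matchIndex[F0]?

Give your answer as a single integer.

Answer: 0

Derivation:
Op 1: append 1 -> log_len=1
Op 2: append 3 -> log_len=4
Op 3: F2 acks idx 3 -> match: F0=0 F1=0 F2=3; commitIndex=0
Op 4: F1 acks idx 2 -> match: F0=0 F1=2 F2=3; commitIndex=2
Op 5: append 3 -> log_len=7
Op 6: F1 acks idx 3 -> match: F0=0 F1=3 F2=3; commitIndex=3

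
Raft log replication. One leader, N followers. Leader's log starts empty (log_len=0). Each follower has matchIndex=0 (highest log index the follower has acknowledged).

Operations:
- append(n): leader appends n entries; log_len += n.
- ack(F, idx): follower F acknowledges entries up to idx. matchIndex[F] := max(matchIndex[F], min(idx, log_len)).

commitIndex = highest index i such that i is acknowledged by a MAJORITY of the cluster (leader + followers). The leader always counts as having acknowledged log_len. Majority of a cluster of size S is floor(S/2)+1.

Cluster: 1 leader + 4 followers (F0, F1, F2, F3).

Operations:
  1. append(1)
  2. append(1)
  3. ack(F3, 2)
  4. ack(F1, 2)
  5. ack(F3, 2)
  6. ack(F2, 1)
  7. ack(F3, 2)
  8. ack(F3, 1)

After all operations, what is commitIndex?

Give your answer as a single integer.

Answer: 2

Derivation:
Op 1: append 1 -> log_len=1
Op 2: append 1 -> log_len=2
Op 3: F3 acks idx 2 -> match: F0=0 F1=0 F2=0 F3=2; commitIndex=0
Op 4: F1 acks idx 2 -> match: F0=0 F1=2 F2=0 F3=2; commitIndex=2
Op 5: F3 acks idx 2 -> match: F0=0 F1=2 F2=0 F3=2; commitIndex=2
Op 6: F2 acks idx 1 -> match: F0=0 F1=2 F2=1 F3=2; commitIndex=2
Op 7: F3 acks idx 2 -> match: F0=0 F1=2 F2=1 F3=2; commitIndex=2
Op 8: F3 acks idx 1 -> match: F0=0 F1=2 F2=1 F3=2; commitIndex=2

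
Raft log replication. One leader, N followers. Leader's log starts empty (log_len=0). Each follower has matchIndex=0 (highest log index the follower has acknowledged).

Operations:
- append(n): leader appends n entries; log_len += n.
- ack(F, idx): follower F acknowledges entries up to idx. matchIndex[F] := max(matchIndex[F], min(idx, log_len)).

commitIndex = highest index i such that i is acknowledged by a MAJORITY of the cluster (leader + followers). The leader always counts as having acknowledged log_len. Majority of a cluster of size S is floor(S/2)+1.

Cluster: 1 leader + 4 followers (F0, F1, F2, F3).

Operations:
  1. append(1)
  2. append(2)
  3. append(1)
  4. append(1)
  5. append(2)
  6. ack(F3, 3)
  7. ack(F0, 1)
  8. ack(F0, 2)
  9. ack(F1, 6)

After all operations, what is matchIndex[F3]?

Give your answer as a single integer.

Op 1: append 1 -> log_len=1
Op 2: append 2 -> log_len=3
Op 3: append 1 -> log_len=4
Op 4: append 1 -> log_len=5
Op 5: append 2 -> log_len=7
Op 6: F3 acks idx 3 -> match: F0=0 F1=0 F2=0 F3=3; commitIndex=0
Op 7: F0 acks idx 1 -> match: F0=1 F1=0 F2=0 F3=3; commitIndex=1
Op 8: F0 acks idx 2 -> match: F0=2 F1=0 F2=0 F3=3; commitIndex=2
Op 9: F1 acks idx 6 -> match: F0=2 F1=6 F2=0 F3=3; commitIndex=3

Answer: 3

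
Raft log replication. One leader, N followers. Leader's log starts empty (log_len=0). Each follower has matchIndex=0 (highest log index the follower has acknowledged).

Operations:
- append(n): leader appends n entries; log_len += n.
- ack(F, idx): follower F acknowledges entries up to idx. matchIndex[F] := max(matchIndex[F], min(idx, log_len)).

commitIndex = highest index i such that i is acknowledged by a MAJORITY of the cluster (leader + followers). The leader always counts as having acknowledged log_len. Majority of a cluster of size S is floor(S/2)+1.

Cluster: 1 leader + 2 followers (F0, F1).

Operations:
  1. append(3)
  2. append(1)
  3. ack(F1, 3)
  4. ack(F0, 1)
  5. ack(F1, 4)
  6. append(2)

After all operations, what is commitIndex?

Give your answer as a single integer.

Answer: 4

Derivation:
Op 1: append 3 -> log_len=3
Op 2: append 1 -> log_len=4
Op 3: F1 acks idx 3 -> match: F0=0 F1=3; commitIndex=3
Op 4: F0 acks idx 1 -> match: F0=1 F1=3; commitIndex=3
Op 5: F1 acks idx 4 -> match: F0=1 F1=4; commitIndex=4
Op 6: append 2 -> log_len=6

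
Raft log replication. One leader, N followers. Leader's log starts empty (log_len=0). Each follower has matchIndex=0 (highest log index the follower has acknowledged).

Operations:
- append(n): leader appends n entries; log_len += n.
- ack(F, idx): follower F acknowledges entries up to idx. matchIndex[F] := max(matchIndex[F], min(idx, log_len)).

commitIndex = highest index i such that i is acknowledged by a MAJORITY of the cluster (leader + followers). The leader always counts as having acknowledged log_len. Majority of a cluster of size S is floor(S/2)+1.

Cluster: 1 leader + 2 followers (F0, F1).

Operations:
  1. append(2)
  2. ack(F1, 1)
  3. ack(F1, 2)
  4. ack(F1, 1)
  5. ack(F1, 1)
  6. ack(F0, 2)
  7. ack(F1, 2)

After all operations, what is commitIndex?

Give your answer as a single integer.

Answer: 2

Derivation:
Op 1: append 2 -> log_len=2
Op 2: F1 acks idx 1 -> match: F0=0 F1=1; commitIndex=1
Op 3: F1 acks idx 2 -> match: F0=0 F1=2; commitIndex=2
Op 4: F1 acks idx 1 -> match: F0=0 F1=2; commitIndex=2
Op 5: F1 acks idx 1 -> match: F0=0 F1=2; commitIndex=2
Op 6: F0 acks idx 2 -> match: F0=2 F1=2; commitIndex=2
Op 7: F1 acks idx 2 -> match: F0=2 F1=2; commitIndex=2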